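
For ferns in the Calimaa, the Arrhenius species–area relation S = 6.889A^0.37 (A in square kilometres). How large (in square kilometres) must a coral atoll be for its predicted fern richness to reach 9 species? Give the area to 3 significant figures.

2.06 square kilometres

9 = 6.889 × A^0.37  ⇒  A^0.37 = 9/6.889 = 1.306
ln A = ln(1.306) / 0.37 = 0.2673 / 0.37 = 0.7224
A = e^0.7224 ≈ 2.059 square kilometres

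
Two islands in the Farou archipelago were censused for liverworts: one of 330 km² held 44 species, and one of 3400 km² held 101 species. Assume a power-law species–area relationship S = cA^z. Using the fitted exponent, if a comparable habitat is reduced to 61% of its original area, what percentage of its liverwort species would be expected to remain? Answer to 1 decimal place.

83.9%

z = ln(101/44) / ln(3400/330) = 0.8309 / 2.3324 = 0.3562
S_new/S_old = (A_new/A_old)^z = 0.61^0.3562 = exp(0.3562 × -0.4943) = 0.8385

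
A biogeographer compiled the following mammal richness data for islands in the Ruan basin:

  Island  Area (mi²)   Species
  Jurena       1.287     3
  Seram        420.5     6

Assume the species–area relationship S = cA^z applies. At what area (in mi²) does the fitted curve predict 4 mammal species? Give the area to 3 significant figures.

z = ln(6/3) / ln(420.5/1.287) = 0.6931 / 5.7891 = 0.1197
c = 3 / 1.287^0.1197 = 3 / 1.031 = 2.911
A = (4/2.911)^(1/0.1197) ⇒ ln A = ln(1.374)/0.1197 = 2.6550
A = e^2.6550 ≈ 14.23 mi²

14.2 mi²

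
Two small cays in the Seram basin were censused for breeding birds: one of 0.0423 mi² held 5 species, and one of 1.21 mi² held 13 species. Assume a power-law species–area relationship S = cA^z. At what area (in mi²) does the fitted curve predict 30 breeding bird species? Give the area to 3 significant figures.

22.8 mi²

z = ln(13/5) / ln(1.21/0.0423) = 0.9555 / 3.3536 = 0.2849
c = 5 / 0.0423^0.2849 = 5 / 0.4061 = 12.31
A = (30/12.31)^(1/0.2849) ⇒ ln A = ln(2.436)/0.2849 = 3.1256
A = e^3.1256 ≈ 22.77 mi²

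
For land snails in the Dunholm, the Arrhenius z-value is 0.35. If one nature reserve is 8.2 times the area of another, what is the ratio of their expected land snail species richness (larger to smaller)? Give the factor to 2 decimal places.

S₂/S₁ = (A₂/A₁)^z = 8.2^0.35
ln(S₂/S₁) = 0.35 × ln 8.2 = 0.35 × 2.1041 = 0.7364
S₂/S₁ = e^0.7364 ≈ 2.089

2.09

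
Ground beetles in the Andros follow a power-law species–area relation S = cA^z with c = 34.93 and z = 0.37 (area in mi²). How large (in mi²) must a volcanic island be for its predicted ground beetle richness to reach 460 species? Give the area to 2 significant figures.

460 = 34.93 × A^0.37  ⇒  A^0.37 = 460/34.93 = 13.17
ln A = ln(13.17) / 0.37 = 2.5779 / 0.37 = 6.9672
A = e^6.9672 ≈ 1061 mi²

1100 mi²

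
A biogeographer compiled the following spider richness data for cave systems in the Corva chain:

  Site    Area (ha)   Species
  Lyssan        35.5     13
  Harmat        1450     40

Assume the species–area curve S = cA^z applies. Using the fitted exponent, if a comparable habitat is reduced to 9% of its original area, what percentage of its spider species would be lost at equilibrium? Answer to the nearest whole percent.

52%

z = ln(40/13) / ln(1450/35.5) = 1.1239 / 3.7098 = 0.3030
S_new/S_old = (A_new/A_old)^z = 0.09^0.3030 = exp(0.3030 × -2.4079) = 0.4821
Fraction lost = 1 − 0.4821 = 0.5179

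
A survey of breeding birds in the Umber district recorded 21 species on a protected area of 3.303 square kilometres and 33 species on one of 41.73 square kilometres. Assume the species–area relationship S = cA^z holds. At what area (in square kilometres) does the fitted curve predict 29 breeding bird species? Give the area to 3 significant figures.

20.2 square kilometres

z = ln(33/21) / ln(41.73/3.303) = 0.4520 / 2.5364 = 0.1782
c = 21 / 3.303^0.1782 = 21 / 1.237 = 16.97
A = (29/16.97)^(1/0.1782) ⇒ ln A = ln(1.709)/0.1782 = 3.0061
A = e^3.0061 ≈ 20.21 square kilometres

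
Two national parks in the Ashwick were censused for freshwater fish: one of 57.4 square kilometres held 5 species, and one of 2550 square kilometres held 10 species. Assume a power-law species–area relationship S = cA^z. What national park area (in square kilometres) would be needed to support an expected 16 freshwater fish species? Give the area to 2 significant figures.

z = ln(10/5) / ln(2550/57.4) = 0.6931 / 3.7938 = 0.1827
c = 5 / 57.4^0.1827 = 5 / 2.096 = 2.386
A = (16/2.386)^(1/0.1827) ⇒ ln A = ln(6.707)/0.1827 = 10.4163
A = e^10.4163 ≈ 33400 square kilometres

33000 square kilometres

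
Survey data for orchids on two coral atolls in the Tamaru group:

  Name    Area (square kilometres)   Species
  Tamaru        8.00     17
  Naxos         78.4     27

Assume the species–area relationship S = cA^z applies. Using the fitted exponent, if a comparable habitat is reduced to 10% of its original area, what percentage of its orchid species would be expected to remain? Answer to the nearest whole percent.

z = ln(27/17) / ln(78.4/8) = 0.4626 / 2.2824 = 0.2027
S_new/S_old = (A_new/A_old)^z = 0.1^0.2027 = exp(0.2027 × -2.3026) = 0.6271

63%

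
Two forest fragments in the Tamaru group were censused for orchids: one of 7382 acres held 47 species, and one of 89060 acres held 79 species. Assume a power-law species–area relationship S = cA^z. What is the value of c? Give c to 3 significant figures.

z = ln(S₂/S₁) / ln(A₂/A₁) = ln(79/47) / ln(89060/7382) = 0.5193 / 2.4903 = 0.2085
c = S₁ / A₁^z = 47 / 7382^0.2085 = 47 / 6.407 = 7.336

7.34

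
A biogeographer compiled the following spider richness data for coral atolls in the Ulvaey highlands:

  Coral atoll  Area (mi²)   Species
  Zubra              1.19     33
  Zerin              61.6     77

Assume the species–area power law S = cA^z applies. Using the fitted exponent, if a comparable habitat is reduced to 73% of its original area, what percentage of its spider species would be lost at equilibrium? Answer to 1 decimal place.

z = ln(77/33) / ln(61.6/1.19) = 0.8473 / 3.9467 = 0.2147
S_new/S_old = (A_new/A_old)^z = 0.73^0.2147 = exp(0.2147 × -0.3147) = 0.9347
Fraction lost = 1 − 0.9347 = 0.06533

6.5%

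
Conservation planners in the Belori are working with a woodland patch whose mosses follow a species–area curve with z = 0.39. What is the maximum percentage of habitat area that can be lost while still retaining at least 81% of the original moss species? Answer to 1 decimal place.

Need (A_new/A_old)^0.39 = 0.81, so A_new/A_old = 0.81^(1/0.39) = 0.81^2.564
ln(A_new/A_old) = ln 0.81 / 0.39 = -0.2107 / 0.39 = -0.5403
A_new/A_old = e^-0.5403 ≈ 0.5826
Fraction that can be lost = 1 − 0.5826 = 0.4174

41.7%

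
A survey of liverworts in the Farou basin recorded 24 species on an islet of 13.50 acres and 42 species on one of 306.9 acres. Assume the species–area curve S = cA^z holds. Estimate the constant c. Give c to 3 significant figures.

15.1

z = ln(S₂/S₁) / ln(A₂/A₁) = ln(42/24) / ln(306.9/13.5) = 0.5596 / 3.1238 = 0.1791
c = S₁ / A₁^z = 24 / 13.5^0.1791 = 24 / 1.594 = 15.06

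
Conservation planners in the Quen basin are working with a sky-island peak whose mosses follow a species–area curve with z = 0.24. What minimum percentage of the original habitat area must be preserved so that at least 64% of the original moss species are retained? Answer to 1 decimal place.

15.6%

Need (A_new/A_old)^0.24 = 0.64, so A_new/A_old = 0.64^(1/0.24) = 0.64^4.167
ln(A_new/A_old) = ln 0.64 / 0.24 = -0.4463 / 0.24 = -1.8595
A_new/A_old = e^-1.8595 ≈ 0.1557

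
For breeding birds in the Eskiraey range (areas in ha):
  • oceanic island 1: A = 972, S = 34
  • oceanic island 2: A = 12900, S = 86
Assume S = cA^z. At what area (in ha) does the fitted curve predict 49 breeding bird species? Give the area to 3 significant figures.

2690 ha

z = ln(86/34) / ln(12900/972) = 0.9280 / 2.5856 = 0.3589
c = 34 / 972^0.3589 = 34 / 11.81 = 2.879
A = (49/2.879)^(1/0.3589) ⇒ ln A = ln(17.02)/0.3589 = 7.8976
A = e^7.8976 ≈ 2691 ha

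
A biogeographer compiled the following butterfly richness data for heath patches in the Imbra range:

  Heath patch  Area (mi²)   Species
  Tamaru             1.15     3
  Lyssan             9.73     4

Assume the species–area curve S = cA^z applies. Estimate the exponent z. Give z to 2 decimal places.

0.13

Taking logs: ln S = ln c + z ln A, so z = (ln S₂ − ln S₁)/(ln A₂ − ln A₁).
z = ln(4/3) / ln(9.73/1.15) = ln(1.333) / ln(8.461) = 0.2877 / 2.1355 = 0.1347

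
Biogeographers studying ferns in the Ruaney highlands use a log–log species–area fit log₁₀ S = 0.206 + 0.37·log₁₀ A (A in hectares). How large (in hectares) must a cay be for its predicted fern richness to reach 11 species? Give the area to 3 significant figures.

11 = 1.607 × A^0.37  ⇒  A^0.37 = 11/1.607 = 6.845
ln A = ln(6.845) / 0.37 = 1.9236 / 0.37 = 5.1988
A = e^5.1988 ≈ 181.1 hectares

181 hectares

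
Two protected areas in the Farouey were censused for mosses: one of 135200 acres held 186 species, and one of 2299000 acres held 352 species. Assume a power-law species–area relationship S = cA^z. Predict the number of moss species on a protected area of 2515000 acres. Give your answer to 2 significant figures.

z = ln(352/186) / ln(2299000/135200) = 0.6379 / 2.8335 = 0.2251
c = 186 / 135200^0.2251 = 186 / 14.29 = 13.01
S₃ = 13.01 × 2515000^0.2251 = 13.01 × 27.6 ≈ 359.2

360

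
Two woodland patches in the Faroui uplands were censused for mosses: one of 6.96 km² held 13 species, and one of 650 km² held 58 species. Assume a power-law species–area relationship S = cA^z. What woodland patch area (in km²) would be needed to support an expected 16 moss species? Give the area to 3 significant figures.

z = ln(58/13) / ln(650/6.96) = 1.4955 / 4.5368 = 0.3296
c = 13 / 6.96^0.3296 = 13 / 1.896 = 6.858
A = (16/6.858)^(1/0.3296) ⇒ ln A = ln(2.333)/0.3296 = 2.5701
A = e^2.5701 ≈ 13.07 km²

13.1 km²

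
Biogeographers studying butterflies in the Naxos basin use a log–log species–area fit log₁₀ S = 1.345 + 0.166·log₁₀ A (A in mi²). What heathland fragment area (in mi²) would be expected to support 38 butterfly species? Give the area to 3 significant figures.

38 = 22.13 × A^0.166  ⇒  A^0.166 = 38/22.13 = 1.717
ln A = ln(1.717) / 0.166 = 0.5406 / 0.166 = 3.2567
A = e^3.2567 ≈ 25.96 mi²

26.0 mi²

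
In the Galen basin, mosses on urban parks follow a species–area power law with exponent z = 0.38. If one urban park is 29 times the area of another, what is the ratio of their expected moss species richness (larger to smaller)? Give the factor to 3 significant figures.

3.60

S₂/S₁ = (A₂/A₁)^z = 29^0.38
ln(S₂/S₁) = 0.38 × ln 29 = 0.38 × 3.3673 = 1.2796
S₂/S₁ = e^1.2796 ≈ 3.595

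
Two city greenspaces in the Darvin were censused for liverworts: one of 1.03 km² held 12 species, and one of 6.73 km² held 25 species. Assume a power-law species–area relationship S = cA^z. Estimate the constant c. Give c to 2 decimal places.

z = ln(S₂/S₁) / ln(A₂/A₁) = ln(25/12) / ln(6.73/1.03) = 0.7340 / 1.8770 = 0.3910
c = S₁ / A₁^z = 12 / 1.03^0.3910 = 12 / 1.012 = 11.86

11.86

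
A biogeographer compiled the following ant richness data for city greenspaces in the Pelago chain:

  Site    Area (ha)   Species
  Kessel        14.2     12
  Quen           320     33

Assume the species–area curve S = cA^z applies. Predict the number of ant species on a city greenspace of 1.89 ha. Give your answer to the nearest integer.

6

z = ln(33/12) / ln(320/14.2) = 1.0116 / 3.1151 = 0.3247
c = 12 / 14.2^0.3247 = 12 / 2.367 = 5.07
S₃ = 5.07 × 1.89^0.3247 = 5.07 × 1.23 ≈ 6.234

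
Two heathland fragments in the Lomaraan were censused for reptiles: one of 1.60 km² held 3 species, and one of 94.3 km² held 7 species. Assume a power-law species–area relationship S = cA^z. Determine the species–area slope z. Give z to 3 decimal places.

0.208

Taking logs: ln S = ln c + z ln A, so z = (ln S₂ − ln S₁)/(ln A₂ − ln A₁).
z = ln(7/3) / ln(94.3/1.6) = ln(2.333) / ln(58.94) = 0.8473 / 4.0765 = 0.2079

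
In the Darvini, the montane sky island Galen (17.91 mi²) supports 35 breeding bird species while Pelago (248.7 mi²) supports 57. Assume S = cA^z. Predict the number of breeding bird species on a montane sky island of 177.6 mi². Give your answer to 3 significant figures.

z = ln(57/35) / ln(248.7/17.91) = 0.4877 / 2.6309 = 0.1854
c = 35 / 17.91^0.1854 = 35 / 1.707 = 20.5
S₃ = 20.5 × 177.6^0.1854 = 20.5 × 2.612 ≈ 53.55

53.6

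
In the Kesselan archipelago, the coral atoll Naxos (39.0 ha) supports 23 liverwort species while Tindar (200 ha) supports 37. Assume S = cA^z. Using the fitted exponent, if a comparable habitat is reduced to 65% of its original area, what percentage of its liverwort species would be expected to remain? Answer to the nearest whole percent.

z = ln(37/23) / ln(200/39) = 0.4754 / 1.6348 = 0.2908
S_new/S_old = (A_new/A_old)^z = 0.65^0.2908 = exp(0.2908 × -0.4308) = 0.8822

88%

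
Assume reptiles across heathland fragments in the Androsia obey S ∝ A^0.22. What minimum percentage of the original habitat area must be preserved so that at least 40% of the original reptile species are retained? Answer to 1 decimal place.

Need (A_new/A_old)^0.22 = 0.4, so A_new/A_old = 0.4^(1/0.22) = 0.4^4.545
ln(A_new/A_old) = ln 0.4 / 0.22 = -0.9163 / 0.22 = -4.1650
A_new/A_old = e^-4.1650 ≈ 0.01553

1.6%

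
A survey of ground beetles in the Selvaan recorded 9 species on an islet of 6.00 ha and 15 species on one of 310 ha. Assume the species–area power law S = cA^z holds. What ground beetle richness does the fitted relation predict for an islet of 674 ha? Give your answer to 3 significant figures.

16.6

z = ln(15/9) / ln(310/6) = 0.5108 / 3.9448 = 0.1295
c = 9 / 6^0.1295 = 9 / 1.261 = 7.136
S₃ = 7.136 × 674^0.1295 = 7.136 × 2.324 ≈ 16.59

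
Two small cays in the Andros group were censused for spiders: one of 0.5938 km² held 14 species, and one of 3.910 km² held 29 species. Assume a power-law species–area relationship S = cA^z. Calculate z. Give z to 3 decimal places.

Taking logs: ln S = ln c + z ln A, so z = (ln S₂ − ln S₁)/(ln A₂ − ln A₁).
z = ln(29/14) / ln(3.91/0.5938) = ln(2.071) / ln(6.585) = 0.7282 / 1.8848 = 0.3864

0.386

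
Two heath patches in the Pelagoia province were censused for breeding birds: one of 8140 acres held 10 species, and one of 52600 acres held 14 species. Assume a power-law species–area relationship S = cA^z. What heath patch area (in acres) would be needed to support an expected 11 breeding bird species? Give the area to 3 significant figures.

13800 acres

z = ln(14/10) / ln(52600/8140) = 0.3365 / 1.8659 = 0.1803
c = 10 / 8140^0.1803 = 10 / 5.072 = 1.972
A = (11/1.972)^(1/0.1803) ⇒ ln A = ln(5.579)/0.1803 = 9.5331
A = e^9.5331 ≈ 13809 acres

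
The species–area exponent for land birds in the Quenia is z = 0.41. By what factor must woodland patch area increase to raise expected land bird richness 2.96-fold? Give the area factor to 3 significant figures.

(A₂/A₁)^0.41 = 2.96, so A₂/A₁ = 2.96^(1/0.41) = 2.96^2.439
ln(A₂/A₁) = ln 2.96 / 0.41 = 1.0852 / 0.41 = 2.6468
A₂/A₁ = e^2.6468 ≈ 14.11

14.1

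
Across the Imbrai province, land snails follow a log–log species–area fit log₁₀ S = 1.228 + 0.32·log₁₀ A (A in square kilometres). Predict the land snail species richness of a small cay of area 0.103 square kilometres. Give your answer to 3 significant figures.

8.17

S = 16.9 × 0.103^0.32 = 16.9 × 0.4832 ≈ 8.168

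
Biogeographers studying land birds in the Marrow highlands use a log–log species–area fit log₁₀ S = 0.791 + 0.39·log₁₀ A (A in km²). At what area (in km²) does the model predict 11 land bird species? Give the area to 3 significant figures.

11 = 6.18 × A^0.39  ⇒  A^0.39 = 11/6.18 = 1.78
ln A = ln(1.78) / 0.39 = 0.5766 / 0.39 = 1.4783
A = e^1.4783 ≈ 4.386 km²

4.39 km²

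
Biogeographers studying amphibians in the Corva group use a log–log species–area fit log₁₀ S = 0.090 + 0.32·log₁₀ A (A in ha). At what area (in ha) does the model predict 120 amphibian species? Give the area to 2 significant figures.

1600000 ha

120 = 1.23 × A^0.32  ⇒  A^0.32 = 120/1.23 = 97.54
ln A = ln(97.54) / 0.32 = 4.5803 / 0.32 = 14.3133
A = e^14.3133 ≈ 1645097 ha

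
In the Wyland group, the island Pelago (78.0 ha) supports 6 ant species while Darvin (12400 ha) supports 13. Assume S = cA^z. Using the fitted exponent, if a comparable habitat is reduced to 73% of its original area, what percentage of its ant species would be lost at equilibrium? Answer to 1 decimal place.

z = ln(13/6) / ln(12400/78) = 0.7732 / 5.0687 = 0.1525
S_new/S_old = (A_new/A_old)^z = 0.73^0.1525 = exp(0.1525 × -0.3147) = 0.9531
Fraction lost = 1 − 0.9531 = 0.04687

4.7%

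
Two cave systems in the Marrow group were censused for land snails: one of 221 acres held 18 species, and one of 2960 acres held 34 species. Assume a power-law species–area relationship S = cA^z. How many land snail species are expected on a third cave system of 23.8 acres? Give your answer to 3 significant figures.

z = ln(34/18) / ln(2960/221) = 0.6360 / 2.5948 = 0.2451
c = 18 / 221^0.2451 = 18 / 3.755 = 4.794
S₃ = 4.794 × 23.8^0.2451 = 4.794 × 2.175 ≈ 10.42

10.4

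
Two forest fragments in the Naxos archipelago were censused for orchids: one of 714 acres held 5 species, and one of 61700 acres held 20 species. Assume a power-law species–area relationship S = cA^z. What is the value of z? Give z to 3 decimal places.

Taking logs: ln S = ln c + z ln A, so z = (ln S₂ − ln S₁)/(ln A₂ − ln A₁).
z = ln(20/5) / ln(61700/714) = ln(4) / ln(86.41) = 1.3863 / 4.4592 = 0.3109

0.311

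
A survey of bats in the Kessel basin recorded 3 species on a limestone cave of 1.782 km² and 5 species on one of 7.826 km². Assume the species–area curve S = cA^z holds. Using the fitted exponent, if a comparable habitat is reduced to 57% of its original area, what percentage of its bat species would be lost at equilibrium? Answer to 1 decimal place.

z = ln(5/3) / ln(7.826/1.782) = 0.5108 / 1.4797 = 0.3452
S_new/S_old = (A_new/A_old)^z = 0.57^0.3452 = exp(0.3452 × -0.5621) = 0.8236
Fraction lost = 1 − 0.8236 = 0.1764

17.6%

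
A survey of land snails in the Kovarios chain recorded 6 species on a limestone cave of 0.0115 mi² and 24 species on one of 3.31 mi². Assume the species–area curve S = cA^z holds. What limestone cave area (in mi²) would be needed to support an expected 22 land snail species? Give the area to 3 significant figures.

z = ln(24/6) / ln(3.31/0.0115) = 1.3863 / 5.6624 = 0.2448
c = 6 / 0.0115^0.2448 = 6 / 0.3351 = 17.9
A = (22/17.9)^(1/0.2448) ⇒ ln A = ln(1.229)/0.2448 = 0.8415
A = e^0.8415 ≈ 2.32 mi²

2.32 mi²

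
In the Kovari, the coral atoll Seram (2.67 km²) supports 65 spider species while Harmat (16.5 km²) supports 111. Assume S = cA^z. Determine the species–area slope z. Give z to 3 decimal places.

0.294

Taking logs: ln S = ln c + z ln A, so z = (ln S₂ − ln S₁)/(ln A₂ − ln A₁).
z = ln(111/65) / ln(16.5/2.67) = ln(1.708) / ln(6.18) = 0.5351 / 1.8213 = 0.2938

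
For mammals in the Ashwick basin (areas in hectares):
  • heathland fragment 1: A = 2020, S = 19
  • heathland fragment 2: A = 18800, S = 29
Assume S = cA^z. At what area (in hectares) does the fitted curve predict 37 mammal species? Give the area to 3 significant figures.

z = ln(29/19) / ln(18800/2020) = 0.4229 / 2.2308 = 0.1896
c = 19 / 2020^0.1896 = 19 / 4.232 = 4.49
A = (37/4.49)^(1/0.1896) ⇒ ln A = ln(8.241)/0.1896 = 11.1268
A = e^11.1268 ≈ 67970 hectares

68000 hectares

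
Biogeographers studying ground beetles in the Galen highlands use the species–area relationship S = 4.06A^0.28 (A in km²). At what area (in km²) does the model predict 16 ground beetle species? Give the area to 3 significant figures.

16 = 4.06 × A^0.28  ⇒  A^0.28 = 16/4.06 = 3.941
ln A = ln(3.941) / 0.28 = 1.3714 / 0.28 = 4.8979
A = e^4.8979 ≈ 134 km²

134 km²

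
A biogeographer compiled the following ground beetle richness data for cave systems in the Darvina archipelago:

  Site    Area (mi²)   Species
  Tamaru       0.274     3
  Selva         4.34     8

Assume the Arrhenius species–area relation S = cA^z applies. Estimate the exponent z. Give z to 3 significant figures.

0.355

Taking logs: ln S = ln c + z ln A, so z = (ln S₂ − ln S₁)/(ln A₂ − ln A₁).
z = ln(8/3) / ln(4.34/0.274) = ln(2.667) / ln(15.84) = 0.9808 / 2.7625 = 0.3551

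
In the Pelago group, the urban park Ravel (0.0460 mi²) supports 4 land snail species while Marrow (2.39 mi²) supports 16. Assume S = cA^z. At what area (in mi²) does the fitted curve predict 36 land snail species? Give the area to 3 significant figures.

24.1 mi²

z = ln(16/4) / ln(2.39/0.046) = 1.3863 / 3.9504 = 0.3509
c = 4 / 0.046^0.3509 = 4 / 0.3394 = 11.79
A = (36/11.79)^(1/0.3509) ⇒ ln A = ln(3.055)/0.3509 = 3.1821
A = e^3.1821 ≈ 24.1 mi²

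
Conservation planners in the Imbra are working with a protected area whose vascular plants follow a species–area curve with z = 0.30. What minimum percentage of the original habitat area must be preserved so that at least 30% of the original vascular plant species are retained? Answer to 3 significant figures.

1.81%

Need (A_new/A_old)^0.3 = 0.3, so A_new/A_old = 0.3^(1/0.3) = 0.3^3.333
ln(A_new/A_old) = ln 0.3 / 0.3 = -1.2040 / 0.3 = -4.0132
A_new/A_old = e^-4.0132 ≈ 0.01807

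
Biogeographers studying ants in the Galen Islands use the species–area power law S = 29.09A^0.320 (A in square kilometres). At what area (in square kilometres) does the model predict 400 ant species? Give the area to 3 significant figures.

3610 square kilometres

400 = 29.09 × A^0.32  ⇒  A^0.32 = 400/29.09 = 13.75
ln A = ln(13.75) / 0.32 = 2.6211 / 0.32 = 8.1908
A = e^8.1908 ≈ 3608 square kilometres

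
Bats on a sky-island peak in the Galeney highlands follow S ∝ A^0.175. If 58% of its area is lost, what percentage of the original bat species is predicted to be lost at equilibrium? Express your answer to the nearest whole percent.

14%

S_new/S_old = (A_new/A_old)^z = 0.42^0.175
= exp(0.175 × ln 0.42) = exp(0.175 × -0.8675) = exp(-0.1518) ≈ 0.8591
Fraction lost = 1 − 0.8591 = 0.1409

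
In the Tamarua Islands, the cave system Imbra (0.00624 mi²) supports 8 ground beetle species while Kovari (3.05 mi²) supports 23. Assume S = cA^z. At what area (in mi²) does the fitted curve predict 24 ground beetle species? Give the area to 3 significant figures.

z = ln(23/8) / ln(3.05/0.00624) = 1.0561 / 6.1919 = 0.1706
c = 8 / 0.00624^0.1706 = 8 / 0.4207 = 19.02
A = (24/19.02)^(1/0.1706) ⇒ ln A = ln(1.262)/0.1706 = 1.3647
A = e^1.3647 ≈ 3.914 mi²

3.91 mi²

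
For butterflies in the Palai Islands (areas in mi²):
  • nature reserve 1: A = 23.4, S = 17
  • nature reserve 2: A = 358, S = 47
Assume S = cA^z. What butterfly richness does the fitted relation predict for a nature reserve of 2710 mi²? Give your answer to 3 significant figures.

100

z = ln(47/17) / ln(358/23.4) = 1.0169 / 2.7278 = 0.3728
c = 17 / 23.4^0.3728 = 17 / 3.239 = 5.248
S₃ = 5.248 × 2710^0.3728 = 5.248 × 19.05 ≈ 99.96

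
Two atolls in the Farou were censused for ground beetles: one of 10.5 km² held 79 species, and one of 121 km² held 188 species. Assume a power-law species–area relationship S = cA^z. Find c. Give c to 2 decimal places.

z = ln(S₂/S₁) / ln(A₂/A₁) = ln(188/79) / ln(121/10.5) = 0.8670 / 2.4444 = 0.3547
c = S₁ / A₁^z = 79 / 10.5^0.3547 = 79 / 2.302 = 34.31

34.31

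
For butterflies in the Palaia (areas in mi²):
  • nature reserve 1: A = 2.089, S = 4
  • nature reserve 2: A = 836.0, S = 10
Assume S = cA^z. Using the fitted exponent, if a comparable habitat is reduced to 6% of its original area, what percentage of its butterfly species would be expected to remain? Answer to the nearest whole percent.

z = ln(10/4) / ln(836/2.089) = 0.9163 / 5.9919 = 0.1529
S_new/S_old = (A_new/A_old)^z = 0.06^0.1529 = exp(0.1529 × -2.8134) = 0.6504

65%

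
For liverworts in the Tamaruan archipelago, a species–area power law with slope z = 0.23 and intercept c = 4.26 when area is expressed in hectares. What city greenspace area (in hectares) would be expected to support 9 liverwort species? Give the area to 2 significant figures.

26 hectares

9 = 4.26 × A^0.23  ⇒  A^0.23 = 9/4.26 = 2.113
ln A = ln(2.113) / 0.23 = 0.7480 / 0.23 = 3.2520
A = e^3.2520 ≈ 25.84 hectares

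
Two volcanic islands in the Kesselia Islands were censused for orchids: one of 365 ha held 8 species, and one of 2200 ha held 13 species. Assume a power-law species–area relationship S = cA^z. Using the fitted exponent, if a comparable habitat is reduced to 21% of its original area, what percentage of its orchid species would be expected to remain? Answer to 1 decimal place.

z = ln(13/8) / ln(2200/365) = 0.4855 / 1.7963 = 0.2703
S_new/S_old = (A_new/A_old)^z = 0.21^0.2703 = exp(0.2703 × -1.5606) = 0.6559

65.6%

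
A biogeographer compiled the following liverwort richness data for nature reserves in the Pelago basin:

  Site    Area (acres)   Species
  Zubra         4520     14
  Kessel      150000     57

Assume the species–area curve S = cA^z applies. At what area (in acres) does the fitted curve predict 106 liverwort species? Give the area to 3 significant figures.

705000 acres

z = ln(57/14) / ln(150000/4520) = 1.4040 / 3.5021 = 0.4009
c = 14 / 4520^0.4009 = 14 / 29.2 = 0.4795
A = (106/0.4795)^(1/0.4009) ⇒ ln A = ln(221.1)/0.4009 = 13.4659
A = e^13.4659 ≈ 704953 acres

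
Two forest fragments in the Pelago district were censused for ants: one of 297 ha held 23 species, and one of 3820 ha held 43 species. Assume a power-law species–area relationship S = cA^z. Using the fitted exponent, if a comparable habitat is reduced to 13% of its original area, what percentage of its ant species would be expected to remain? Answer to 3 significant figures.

60.7%

z = ln(43/23) / ln(3820/297) = 0.6257 / 2.5543 = 0.2450
S_new/S_old = (A_new/A_old)^z = 0.13^0.2450 = exp(0.2450 × -2.0402) = 0.6067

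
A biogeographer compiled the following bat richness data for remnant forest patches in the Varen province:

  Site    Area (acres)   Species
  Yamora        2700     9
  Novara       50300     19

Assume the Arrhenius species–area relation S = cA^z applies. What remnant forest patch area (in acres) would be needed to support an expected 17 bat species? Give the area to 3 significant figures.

32500 acres

z = ln(19/9) / ln(50300/2700) = 0.7472 / 2.9248 = 0.2555
c = 9 / 2700^0.2555 = 9 / 7.527 = 1.196
A = (17/1.196)^(1/0.2555) ⇒ ln A = ln(14.22)/0.2555 = 10.3904
A = e^10.3904 ≈ 32546 acres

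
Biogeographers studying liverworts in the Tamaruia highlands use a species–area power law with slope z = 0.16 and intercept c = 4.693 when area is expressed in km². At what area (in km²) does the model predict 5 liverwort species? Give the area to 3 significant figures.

1.49 km²

5 = 4.693 × A^0.16  ⇒  A^0.16 = 5/4.693 = 1.065
ln A = ln(1.065) / 0.16 = 0.0634 / 0.16 = 0.3960
A = e^0.3960 ≈ 1.486 km²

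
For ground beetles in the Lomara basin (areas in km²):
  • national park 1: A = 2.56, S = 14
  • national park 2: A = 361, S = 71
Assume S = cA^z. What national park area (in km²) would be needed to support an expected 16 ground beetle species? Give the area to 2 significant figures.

z = ln(71/14) / ln(361/2.56) = 1.6236 / 4.9489 = 0.3281
c = 14 / 2.56^0.3281 = 14 / 1.361 = 10.28
A = (16/10.28)^(1/0.3281) ⇒ ln A = ln(1.556)/0.3281 = 1.3470
A = e^1.3470 ≈ 3.846 km²

3.8 km²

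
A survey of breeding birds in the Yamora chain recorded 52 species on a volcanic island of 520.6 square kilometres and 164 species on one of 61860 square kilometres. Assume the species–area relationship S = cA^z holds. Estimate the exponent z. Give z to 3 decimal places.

0.240

Taking logs: ln S = ln c + z ln A, so z = (ln S₂ − ln S₁)/(ln A₂ − ln A₁).
z = ln(164/52) / ln(61860/520.6) = ln(3.154) / ln(118.8) = 1.1486 / 4.7776 = 0.2404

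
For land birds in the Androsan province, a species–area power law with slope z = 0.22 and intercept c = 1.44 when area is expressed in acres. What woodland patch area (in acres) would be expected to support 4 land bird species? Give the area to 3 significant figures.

104 acres

4 = 1.44 × A^0.22  ⇒  A^0.22 = 4/1.44 = 2.778
ln A = ln(2.778) / 0.22 = 1.0217 / 0.22 = 4.6439
A = e^4.6439 ≈ 103.9 acres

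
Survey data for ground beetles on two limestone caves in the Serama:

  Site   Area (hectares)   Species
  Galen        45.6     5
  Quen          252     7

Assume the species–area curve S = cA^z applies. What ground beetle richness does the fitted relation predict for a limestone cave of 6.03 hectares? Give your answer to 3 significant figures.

z = ln(7/5) / ln(252/45.6) = 0.3365 / 1.7095 = 0.1968
c = 5 / 45.6^0.1968 = 5 / 2.121 = 2.357
S₃ = 2.357 × 6.03^0.1968 = 2.357 × 1.424 ≈ 3.358

3.36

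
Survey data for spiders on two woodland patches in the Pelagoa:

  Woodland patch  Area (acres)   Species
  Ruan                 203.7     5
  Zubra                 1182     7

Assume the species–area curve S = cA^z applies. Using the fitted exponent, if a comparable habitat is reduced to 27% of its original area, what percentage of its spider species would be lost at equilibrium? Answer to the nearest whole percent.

z = ln(7/5) / ln(1182/203.7) = 0.3365 / 1.7583 = 0.1914
S_new/S_old = (A_new/A_old)^z = 0.27^0.1914 = exp(0.1914 × -1.3093) = 0.7784
Fraction lost = 1 − 0.7784 = 0.2216

22%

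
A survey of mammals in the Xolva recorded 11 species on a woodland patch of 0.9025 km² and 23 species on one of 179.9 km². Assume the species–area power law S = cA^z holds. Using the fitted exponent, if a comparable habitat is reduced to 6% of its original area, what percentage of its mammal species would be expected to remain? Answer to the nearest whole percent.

z = ln(23/11) / ln(179.9/0.9025) = 0.7376 / 5.2950 = 0.1393
S_new/S_old = (A_new/A_old)^z = 0.06^0.1393 = exp(0.1393 × -2.8134) = 0.6758

68%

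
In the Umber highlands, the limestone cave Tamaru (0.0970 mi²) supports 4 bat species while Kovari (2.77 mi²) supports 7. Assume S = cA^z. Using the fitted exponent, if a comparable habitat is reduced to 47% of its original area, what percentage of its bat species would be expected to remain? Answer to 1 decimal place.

88.2%

z = ln(7/4) / ln(2.77/0.097) = 0.5596 / 3.3519 = 0.1670
S_new/S_old = (A_new/A_old)^z = 0.47^0.1670 = exp(0.1670 × -0.7550) = 0.8816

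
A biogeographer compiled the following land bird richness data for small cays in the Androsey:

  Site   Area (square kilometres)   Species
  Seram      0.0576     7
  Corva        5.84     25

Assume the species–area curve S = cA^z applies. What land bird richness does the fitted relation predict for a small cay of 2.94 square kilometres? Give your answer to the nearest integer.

21

z = ln(25/7) / ln(5.84/0.0576) = 1.2730 / 4.6190 = 0.2756
c = 7 / 0.0576^0.2756 = 7 / 0.4554 = 15.37
S₃ = 15.37 × 2.94^0.2756 = 15.37 × 1.346 ≈ 20.69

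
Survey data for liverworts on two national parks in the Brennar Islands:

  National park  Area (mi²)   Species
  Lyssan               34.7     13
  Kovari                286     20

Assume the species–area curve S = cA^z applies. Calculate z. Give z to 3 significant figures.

Taking logs: ln S = ln c + z ln A, so z = (ln S₂ − ln S₁)/(ln A₂ − ln A₁).
z = ln(20/13) / ln(286/34.7) = ln(1.538) / ln(8.242) = 0.4308 / 2.1093 = 0.2042

0.204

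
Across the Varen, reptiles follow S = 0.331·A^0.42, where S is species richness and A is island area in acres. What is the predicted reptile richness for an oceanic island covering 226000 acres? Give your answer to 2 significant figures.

S = 0.331 × 226000^0.42 = 0.331 × 177.3 ≈ 58.69

59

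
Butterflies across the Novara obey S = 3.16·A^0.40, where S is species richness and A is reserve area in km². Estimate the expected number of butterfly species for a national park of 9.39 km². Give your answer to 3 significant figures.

7.74

S = 3.16 × 9.39^0.4
ln S = ln 3.16 + 0.4 × ln 9.39 = 1.1506 + 0.4 × 2.2396 = 2.0464
S = e^2.0464 ≈ 7.74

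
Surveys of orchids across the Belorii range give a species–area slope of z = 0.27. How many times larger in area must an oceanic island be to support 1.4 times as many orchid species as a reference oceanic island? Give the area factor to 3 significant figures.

(A₂/A₁)^0.27 = 1.4, so A₂/A₁ = 1.4^(1/0.27) = 1.4^3.704
ln(A₂/A₁) = ln 1.4 / 0.27 = 0.3365 / 0.27 = 1.2462
A₂/A₁ = e^1.2462 ≈ 3.477

3.48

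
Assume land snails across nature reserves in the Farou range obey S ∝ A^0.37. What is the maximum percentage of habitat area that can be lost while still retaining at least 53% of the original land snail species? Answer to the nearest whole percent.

82%

Need (A_new/A_old)^0.37 = 0.53, so A_new/A_old = 0.53^(1/0.37) = 0.53^2.703
ln(A_new/A_old) = ln 0.53 / 0.37 = -0.6349 / 0.37 = -1.7159
A_new/A_old = e^-1.7159 ≈ 0.1798
Fraction that can be lost = 1 − 0.1798 = 0.8202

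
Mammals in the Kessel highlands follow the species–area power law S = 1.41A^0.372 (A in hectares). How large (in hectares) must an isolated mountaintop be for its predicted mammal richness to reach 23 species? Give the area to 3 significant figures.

23 = 1.41 × A^0.372  ⇒  A^0.372 = 23/1.41 = 16.31
ln A = ln(16.31) / 0.372 = 2.7919 / 0.372 = 7.5051
A = e^7.5051 ≈ 1817 hectares

1820 hectares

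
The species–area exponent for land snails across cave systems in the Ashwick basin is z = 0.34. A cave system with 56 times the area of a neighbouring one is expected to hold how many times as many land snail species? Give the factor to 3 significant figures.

3.93

S₂/S₁ = (A₂/A₁)^z = 56^0.34
ln(S₂/S₁) = 0.34 × ln 56 = 0.34 × 4.0254 = 1.3686
S₂/S₁ = e^1.3686 ≈ 3.93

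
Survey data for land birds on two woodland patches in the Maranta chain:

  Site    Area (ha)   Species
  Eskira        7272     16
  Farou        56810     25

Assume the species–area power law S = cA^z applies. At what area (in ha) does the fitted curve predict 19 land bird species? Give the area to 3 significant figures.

z = ln(25/16) / ln(56810/7272) = 0.4463 / 2.0557 = 0.2171
c = 16 / 7272^0.2171 = 16 / 6.892 = 2.321
A = (19/2.321)^(1/0.2171) ⇒ ln A = ln(8.185)/0.2171 = 9.6834
A = e^9.6834 ≈ 16048 ha

16000 ha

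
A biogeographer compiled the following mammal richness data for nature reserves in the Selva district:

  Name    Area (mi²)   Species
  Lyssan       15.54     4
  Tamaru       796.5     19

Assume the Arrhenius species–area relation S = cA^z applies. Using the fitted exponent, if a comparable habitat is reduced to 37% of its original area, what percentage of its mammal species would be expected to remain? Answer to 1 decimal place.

67.5%

z = ln(19/4) / ln(796.5/15.54) = 1.5581 / 3.9368 = 0.3958
S_new/S_old = (A_new/A_old)^z = 0.37^0.3958 = exp(0.3958 × -0.9943) = 0.6747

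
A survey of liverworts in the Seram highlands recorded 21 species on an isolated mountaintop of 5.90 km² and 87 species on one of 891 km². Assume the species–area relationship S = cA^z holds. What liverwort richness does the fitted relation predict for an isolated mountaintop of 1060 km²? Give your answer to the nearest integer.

91

z = ln(87/21) / ln(891/5.9) = 1.4214 / 5.0174 = 0.2833
c = 21 / 5.9^0.2833 = 21 / 1.653 = 12.7
S₃ = 12.7 × 1060^0.2833 = 12.7 × 7.195 ≈ 91.39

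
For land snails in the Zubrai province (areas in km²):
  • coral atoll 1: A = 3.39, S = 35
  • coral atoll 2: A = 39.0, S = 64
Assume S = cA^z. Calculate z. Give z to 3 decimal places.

0.247

Taking logs: ln S = ln c + z ln A, so z = (ln S₂ − ln S₁)/(ln A₂ − ln A₁).
z = ln(64/35) / ln(39/3.39) = ln(1.829) / ln(11.5) = 0.6035 / 2.4427 = 0.2471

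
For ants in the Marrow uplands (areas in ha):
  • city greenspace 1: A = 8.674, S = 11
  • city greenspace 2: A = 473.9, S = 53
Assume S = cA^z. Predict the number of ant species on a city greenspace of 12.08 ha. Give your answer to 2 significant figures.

z = ln(53/11) / ln(473.9/8.674) = 1.5724 / 4.0007 = 0.3930
c = 11 / 8.674^0.3930 = 11 / 2.338 = 4.706
S₃ = 4.706 × 12.08^0.3930 = 4.706 × 2.662 ≈ 12.53

13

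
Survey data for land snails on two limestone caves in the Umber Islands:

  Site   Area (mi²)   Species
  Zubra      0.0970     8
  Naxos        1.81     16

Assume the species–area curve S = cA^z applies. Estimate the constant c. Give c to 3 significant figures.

13.9

z = ln(S₂/S₁) / ln(A₂/A₁) = ln(16/8) / ln(1.81/0.097) = 0.6931 / 2.9264 = 0.2369
c = S₁ / A₁^z = 8 / 0.097^0.2369 = 8 / 0.5754 = 13.9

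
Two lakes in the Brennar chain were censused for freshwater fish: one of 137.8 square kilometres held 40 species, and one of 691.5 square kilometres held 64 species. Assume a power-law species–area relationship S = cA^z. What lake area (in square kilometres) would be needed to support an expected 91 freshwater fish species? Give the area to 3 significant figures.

z = ln(64/40) / ln(691.5/137.8) = 0.4700 / 1.6131 = 0.2914
c = 40 / 137.8^0.2914 = 40 / 4.201 = 9.522
A = (91/9.522)^(1/0.2914) ⇒ ln A = ln(9.557)/0.2914 = 7.7469
A = e^7.7469 ≈ 2314 square kilometres

2310 square kilometres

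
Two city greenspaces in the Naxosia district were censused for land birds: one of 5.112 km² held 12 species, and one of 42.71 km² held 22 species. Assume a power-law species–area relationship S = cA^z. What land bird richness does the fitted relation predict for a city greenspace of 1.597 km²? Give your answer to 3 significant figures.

8.61

z = ln(22/12) / ln(42.71/5.112) = 0.6061 / 2.1228 = 0.2855
c = 12 / 5.112^0.2855 = 12 / 1.593 = 7.531
S₃ = 7.531 × 1.597^0.2855 = 7.531 × 1.143 ≈ 8.608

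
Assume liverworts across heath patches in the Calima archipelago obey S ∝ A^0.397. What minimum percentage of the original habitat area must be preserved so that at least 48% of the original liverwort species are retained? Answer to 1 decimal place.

Need (A_new/A_old)^0.397 = 0.48, so A_new/A_old = 0.48^(1/0.397) = 0.48^2.519
ln(A_new/A_old) = ln 0.48 / 0.397 = -0.7340 / 0.397 = -1.8488
A_new/A_old = e^-1.8488 ≈ 0.1574

15.7%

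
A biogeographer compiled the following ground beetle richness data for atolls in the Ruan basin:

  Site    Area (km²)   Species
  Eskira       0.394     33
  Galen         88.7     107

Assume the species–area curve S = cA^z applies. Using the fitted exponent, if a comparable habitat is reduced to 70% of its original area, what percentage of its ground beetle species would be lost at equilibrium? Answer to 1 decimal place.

7.5%

z = ln(107/33) / ln(88.7/0.394) = 1.1763 / 5.4167 = 0.2172
S_new/S_old = (A_new/A_old)^z = 0.7^0.2172 = exp(0.2172 × -0.3567) = 0.9255
Fraction lost = 1 − 0.9255 = 0.07453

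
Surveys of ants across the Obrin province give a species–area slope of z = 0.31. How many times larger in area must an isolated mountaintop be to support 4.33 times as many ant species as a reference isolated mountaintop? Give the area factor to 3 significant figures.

(A₂/A₁)^0.31 = 4.33, so A₂/A₁ = 4.33^(1/0.31) = 4.33^3.226
ln(A₂/A₁) = ln 4.33 / 0.31 = 1.4656 / 0.31 = 4.7276
A₂/A₁ = e^4.7276 ≈ 113

113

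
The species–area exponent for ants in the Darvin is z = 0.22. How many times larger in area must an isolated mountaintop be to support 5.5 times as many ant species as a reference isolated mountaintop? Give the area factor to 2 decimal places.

2318.92

(A₂/A₁)^0.22 = 5.5, so A₂/A₁ = 5.5^(1/0.22) = 5.5^4.545
ln(A₂/A₁) = ln 5.5 / 0.22 = 1.7047 / 0.22 = 7.7489
A₂/A₁ = e^7.7489 ≈ 2319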